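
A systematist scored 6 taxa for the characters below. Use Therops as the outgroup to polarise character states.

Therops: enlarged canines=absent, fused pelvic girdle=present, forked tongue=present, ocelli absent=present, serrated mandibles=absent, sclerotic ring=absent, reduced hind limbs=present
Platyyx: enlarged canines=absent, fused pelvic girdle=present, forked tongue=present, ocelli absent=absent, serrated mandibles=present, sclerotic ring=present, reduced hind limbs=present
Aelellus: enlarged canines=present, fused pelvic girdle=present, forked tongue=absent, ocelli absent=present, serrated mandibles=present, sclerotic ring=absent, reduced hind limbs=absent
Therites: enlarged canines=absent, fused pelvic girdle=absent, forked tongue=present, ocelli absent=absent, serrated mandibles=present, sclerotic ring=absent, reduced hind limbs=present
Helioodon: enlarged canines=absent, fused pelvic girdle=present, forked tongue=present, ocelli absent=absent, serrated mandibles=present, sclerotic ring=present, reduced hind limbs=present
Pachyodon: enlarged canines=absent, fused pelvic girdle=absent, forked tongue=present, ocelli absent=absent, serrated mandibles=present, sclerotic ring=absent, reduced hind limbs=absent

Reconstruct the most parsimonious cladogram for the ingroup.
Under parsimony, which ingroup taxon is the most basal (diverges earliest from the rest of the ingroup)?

Aelellus

Character polarity is set by the outgroup: the derived state is whichever differs from the outgroup's state, so for fused pelvic girdle, forked tongue, ocelli absent, reduced hind limbs the derived state is 'absent', and for the remaining characters it is 'present'.
enlarged canines: derived state 'present' in Aelellus only — an autapomorphy, so it tells us nothing about relationships among taxa.
fused pelvic girdle: derived state 'absent' in Pachyodon and Therites only — synapomorphy for {Pachyodon, Therites}.
forked tongue (derived state 'absent') is unique to Aelellus (autapomorphy; uninformative for grouping).
ocelli absent (derived state 'absent') is shared by Helioodon, Pachyodon, Platyyx, and Therites — a synapomorphy uniting that clade.
serrated mandibles (derived state 'present') is shared by all ingroup taxa — unites the whole ingroup.
sclerotic ring: derived state 'present' in Helioodon and Platyyx only — synapomorphy for {Helioodon, Platyyx}.
reduced hind limbs (state 'absent') occurs in Aelellus and Pachyodon but conflicts with the nesting implied by the other characters — most parsimoniously interpreted as homoplasy.
Most parsimonious ingroup topology: (((Platyyx,Helioodon),(Therites,Pachyodon)),Aelellus).
Aelellus is sister to the clade containing all other ingroup taxa, so it is the earliest-diverging (most basal) ingroup lineage.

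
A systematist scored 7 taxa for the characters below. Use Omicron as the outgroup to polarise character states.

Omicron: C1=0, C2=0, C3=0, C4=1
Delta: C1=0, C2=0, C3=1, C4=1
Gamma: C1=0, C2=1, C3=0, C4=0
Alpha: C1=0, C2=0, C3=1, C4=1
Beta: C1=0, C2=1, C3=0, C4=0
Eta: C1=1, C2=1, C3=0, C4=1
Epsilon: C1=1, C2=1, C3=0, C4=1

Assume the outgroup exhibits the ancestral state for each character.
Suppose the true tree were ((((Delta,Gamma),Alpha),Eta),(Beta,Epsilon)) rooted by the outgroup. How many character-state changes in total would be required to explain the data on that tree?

9

Map each character onto ((((Delta,Gamma),Alpha),Eta),(Beta,Epsilon)) (rooted by Omicron) and count the minimum state changes it requires (Fitch parsimony):
C1: 2; C2: 3; C3: 2; C4: 2.
Total tree length = 9.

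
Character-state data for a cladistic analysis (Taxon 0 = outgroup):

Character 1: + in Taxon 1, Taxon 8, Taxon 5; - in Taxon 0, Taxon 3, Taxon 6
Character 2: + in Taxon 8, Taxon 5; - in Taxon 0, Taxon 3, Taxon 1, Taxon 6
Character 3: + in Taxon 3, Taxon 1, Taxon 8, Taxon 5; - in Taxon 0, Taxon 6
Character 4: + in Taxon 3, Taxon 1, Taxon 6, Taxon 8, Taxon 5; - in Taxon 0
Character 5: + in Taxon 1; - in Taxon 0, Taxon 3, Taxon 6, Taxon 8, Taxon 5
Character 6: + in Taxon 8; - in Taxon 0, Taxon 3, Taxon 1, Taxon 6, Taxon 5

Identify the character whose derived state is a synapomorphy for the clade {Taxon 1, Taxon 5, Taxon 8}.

Character 1

The outgroup has state '-' for every character, so '+' is the derived state throughout.
Only Taxon 1, Taxon 5, and Taxon 8 show the derived state '+' for Character 1, supporting them as a clade.
Only Taxon 5 and Taxon 8 show the derived state '+' for Character 2, supporting them as a clade.
Character 3: derived state '+' in Taxon 1, Taxon 3, Taxon 5, and Taxon 8 only — synapomorphy for {Taxon 1, Taxon 3, Taxon 5, Taxon 8}.
All ingroup taxa share the derived state '+' for Character 4; it defines the ingroup but does not resolve relationships within it.
Character 5 (derived state '+') is unique to Taxon 1 (autapomorphy; uninformative for grouping).
Character 6: derived state '+' in Taxon 8 only — an autapomorphy, so it tells us nothing about relationships among taxa.
Most parsimonious ingroup topology: ((Taxon 3,(Taxon 1,(Taxon 8,Taxon 5))),Taxon 6).
The clade {Taxon 1, Taxon 5, Taxon 8} is supported by Character 1: its derived state '+' occurs in exactly those taxa and in no other taxon (including the outgroup).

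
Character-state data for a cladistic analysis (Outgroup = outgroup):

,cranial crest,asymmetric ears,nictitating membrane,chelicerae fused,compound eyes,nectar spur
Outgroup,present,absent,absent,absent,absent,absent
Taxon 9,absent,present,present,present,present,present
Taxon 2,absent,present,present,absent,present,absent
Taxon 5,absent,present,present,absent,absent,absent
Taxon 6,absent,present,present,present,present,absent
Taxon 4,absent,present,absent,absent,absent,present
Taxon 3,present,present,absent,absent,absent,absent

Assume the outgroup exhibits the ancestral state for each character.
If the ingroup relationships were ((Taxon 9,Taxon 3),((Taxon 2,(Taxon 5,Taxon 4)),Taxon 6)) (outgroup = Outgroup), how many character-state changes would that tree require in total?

Map each character onto ((Taxon 9,Taxon 3),((Taxon 2,(Taxon 5,Taxon 4)),Taxon 6)) (rooted by Outgroup) and count the minimum state changes it requires (Fitch parsimony):
cranial crest: 2; asymmetric ears: 1; nictitating membrane: 3; chelicerae fused: 2; compound eyes: 3; nectar spur: 2.
Total tree length = 13.

13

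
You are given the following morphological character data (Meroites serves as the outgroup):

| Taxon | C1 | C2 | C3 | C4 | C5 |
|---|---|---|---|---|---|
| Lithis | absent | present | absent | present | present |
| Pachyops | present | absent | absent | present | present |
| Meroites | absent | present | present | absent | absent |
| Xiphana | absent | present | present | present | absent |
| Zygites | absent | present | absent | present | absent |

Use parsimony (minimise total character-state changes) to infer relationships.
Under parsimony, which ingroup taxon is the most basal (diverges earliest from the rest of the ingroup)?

Character polarity is set by the outgroup: the derived state is whichever differs from the outgroup's state, so for C2, C3 the derived state is 'absent', and for the remaining characters it is 'present'.
C1: derived state 'present' in Pachyops only — an autapomorphy, so it tells us nothing about relationships among taxa.
C2: derived state 'absent' in Pachyops only — an autapomorphy, so it tells us nothing about relationships among taxa.
C3: derived state 'absent' in Lithis, Pachyops, and Zygites only — synapomorphy for {Lithis, Pachyops, Zygites}.
C4 (derived state 'present') is shared by all ingroup taxa — unites the whole ingroup.
C5: derived state 'present' in Lithis and Pachyops only — synapomorphy for {Lithis, Pachyops}.
Most parsimonious ingroup topology: (((Pachyops,Lithis),Zygites),Xiphana).
Xiphana is sister to the clade containing all other ingroup taxa, so it is the earliest-diverging (most basal) ingroup lineage.

Xiphana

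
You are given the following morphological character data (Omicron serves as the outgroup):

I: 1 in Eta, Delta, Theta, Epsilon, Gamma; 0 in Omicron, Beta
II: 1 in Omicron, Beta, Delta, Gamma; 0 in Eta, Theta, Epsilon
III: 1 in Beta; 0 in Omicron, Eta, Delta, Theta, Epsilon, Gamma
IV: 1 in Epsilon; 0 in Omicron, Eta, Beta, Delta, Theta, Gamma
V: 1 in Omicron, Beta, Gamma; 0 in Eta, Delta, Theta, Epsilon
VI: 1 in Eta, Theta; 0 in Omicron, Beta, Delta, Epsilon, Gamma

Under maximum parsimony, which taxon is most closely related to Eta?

Theta

Character polarity is set by the outgroup: the derived state is whichever differs from the outgroup's state, so for II, V the derived state is '0', and for the remaining characters it is '1'.
I (derived state '1') is shared by Delta, Epsilon, Eta, Gamma, and Theta — a synapomorphy uniting that clade.
Only Epsilon, Eta, and Theta show the derived state '0' for II, supporting them as a clade.
III: derived state '1' in Beta only — an autapomorphy, so it tells us nothing about relationships among taxa.
IV (derived state '1') is unique to Epsilon (autapomorphy; uninformative for grouping).
V (derived state '0') is shared by Delta, Epsilon, Eta, and Theta — a synapomorphy uniting that clade.
Only Eta and Theta show the derived state '1' for VI, supporting them as a clade.
Most parsimonious ingroup topology: (((((Eta,Theta),Epsilon),Delta),Gamma),Beta).
Eta and Theta form a cherry on this tree, so they are sister taxa.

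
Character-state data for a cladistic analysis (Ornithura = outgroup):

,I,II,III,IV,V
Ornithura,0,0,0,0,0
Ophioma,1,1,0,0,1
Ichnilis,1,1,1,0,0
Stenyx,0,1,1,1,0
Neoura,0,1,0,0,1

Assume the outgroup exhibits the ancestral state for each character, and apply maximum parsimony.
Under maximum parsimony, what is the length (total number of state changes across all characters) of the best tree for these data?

The outgroup has state '0' for every character, so '1' is the derived state throughout.
I (state '1') occurs in Ichnilis and Ophioma but conflicts with the nesting implied by the other characters — most parsimoniously interpreted as homoplasy.
All ingroup taxa share the derived state '1' for II; it defines the ingroup but does not resolve relationships within it.
III (derived state '1') is shared by Ichnilis and Stenyx — a synapomorphy uniting that clade.
IV (derived state '1') is unique to Stenyx (autapomorphy; uninformative for grouping).
V (derived state '1') is shared by Neoura and Ophioma — a synapomorphy uniting that clade.
Most parsimonious ingroup topology: ((Ophioma,Neoura),(Ichnilis,Stenyx)).
Changes per character on this tree: I: 2; II: 1; III: 1; IV: 1; V: 1.
Total = 6.

6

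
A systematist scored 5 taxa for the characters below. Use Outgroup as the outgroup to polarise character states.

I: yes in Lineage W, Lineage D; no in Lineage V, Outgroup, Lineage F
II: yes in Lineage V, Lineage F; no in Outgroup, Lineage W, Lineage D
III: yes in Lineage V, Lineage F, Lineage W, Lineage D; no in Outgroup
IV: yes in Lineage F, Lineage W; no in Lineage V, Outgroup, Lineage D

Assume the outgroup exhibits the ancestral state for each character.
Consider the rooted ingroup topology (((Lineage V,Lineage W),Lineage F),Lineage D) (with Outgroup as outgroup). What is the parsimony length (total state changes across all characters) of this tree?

7

Map each character onto (((Lineage V,Lineage W),Lineage F),Lineage D) (rooted by Outgroup) and count the minimum state changes it requires (Fitch parsimony):
I: 2; II: 2; III: 1; IV: 2.
Total tree length = 7.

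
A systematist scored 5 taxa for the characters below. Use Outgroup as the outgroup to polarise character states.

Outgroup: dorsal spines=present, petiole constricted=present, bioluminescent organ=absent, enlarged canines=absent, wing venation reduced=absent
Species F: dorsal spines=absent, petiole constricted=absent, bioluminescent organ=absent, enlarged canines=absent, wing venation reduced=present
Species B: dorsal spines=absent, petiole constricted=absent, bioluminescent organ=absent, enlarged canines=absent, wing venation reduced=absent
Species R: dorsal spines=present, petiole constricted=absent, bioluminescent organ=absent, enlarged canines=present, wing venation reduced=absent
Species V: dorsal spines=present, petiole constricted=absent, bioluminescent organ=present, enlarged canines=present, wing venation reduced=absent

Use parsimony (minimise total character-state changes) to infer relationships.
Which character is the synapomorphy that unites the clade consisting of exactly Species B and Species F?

Character polarity is set by the outgroup: the derived state is whichever differs from the outgroup's state, so for dorsal spines, petiole constricted the derived state is 'absent', and for the remaining characters it is 'present'.
dorsal spines: derived state 'absent' in Species B and Species F only — synapomorphy for {Species B, Species F}.
petiole constricted (derived state 'absent') is shared by all ingroup taxa — unites the whole ingroup.
bioluminescent organ: derived state 'present' in Species V only — an autapomorphy, so it tells us nothing about relationships among taxa.
enlarged canines: derived state 'present' in Species R and Species V only — synapomorphy for {Species R, Species V}.
wing venation reduced: derived state 'present' in Species F only — an autapomorphy, so it tells us nothing about relationships among taxa.
Most parsimonious ingroup topology: ((Species F,Species B),(Species R,Species V)).
The clade {Species B, Species F} is supported by dorsal spines: its derived state 'absent' occurs in exactly those taxa and in no other taxon (including the outgroup).

dorsal spines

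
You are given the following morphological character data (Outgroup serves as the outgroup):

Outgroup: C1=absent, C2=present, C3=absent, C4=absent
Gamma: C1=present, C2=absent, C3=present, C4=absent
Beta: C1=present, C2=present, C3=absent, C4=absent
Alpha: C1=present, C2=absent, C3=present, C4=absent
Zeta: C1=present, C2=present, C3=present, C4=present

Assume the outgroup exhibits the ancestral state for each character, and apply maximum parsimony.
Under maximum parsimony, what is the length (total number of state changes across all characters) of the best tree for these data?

Character polarity is set by the outgroup: the derived state is whichever differs from the outgroup's state, so for C2 the derived state is 'absent', and for the remaining characters it is 'present'.
C1 (derived state 'present') is shared by all ingroup taxa — unites the whole ingroup.
C2: derived state 'absent' in Alpha and Gamma only — synapomorphy for {Alpha, Gamma}.
C3 (derived state 'present') is shared by Alpha, Gamma, and Zeta — a synapomorphy uniting that clade.
C4: derived state 'present' in Zeta only — an autapomorphy, so it tells us nothing about relationships among taxa.
Most parsimonious ingroup topology: (((Gamma,Alpha),Zeta),Beta).
Changes per character on this tree: C1: 1; C2: 1; C3: 1; C4: 1.
Total = 4.

4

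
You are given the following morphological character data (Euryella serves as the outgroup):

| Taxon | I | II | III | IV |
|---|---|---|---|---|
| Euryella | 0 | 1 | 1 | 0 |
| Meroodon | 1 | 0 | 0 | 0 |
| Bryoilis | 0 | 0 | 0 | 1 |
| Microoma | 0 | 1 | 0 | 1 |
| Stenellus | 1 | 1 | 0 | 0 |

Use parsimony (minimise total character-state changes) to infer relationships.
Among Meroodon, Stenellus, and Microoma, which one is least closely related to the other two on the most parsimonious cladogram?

Microoma

Character polarity is set by the outgroup: the derived state is whichever differs from the outgroup's state, so for II, III the derived state is '0', and for the remaining characters it is '1'.
Only Meroodon and Stenellus show the derived state '1' for I, supporting them as a clade.
II groups Bryoilis and Meroodon, which is incompatible with the clades supported by the remaining characters; treating it as convergent (homoplasy) costs fewer steps than any alternative tree.
III (derived state '0') is shared by all ingroup taxa — unites the whole ingroup.
IV: derived state '1' in Bryoilis and Microoma only — synapomorphy for {Bryoilis, Microoma}.
Most parsimonious ingroup topology: ((Meroodon,Stenellus),(Bryoilis,Microoma)).
Meroodon and Stenellus share a more recent common ancestor with each other than either does with Microoma, so Microoma is the least closely related of the three.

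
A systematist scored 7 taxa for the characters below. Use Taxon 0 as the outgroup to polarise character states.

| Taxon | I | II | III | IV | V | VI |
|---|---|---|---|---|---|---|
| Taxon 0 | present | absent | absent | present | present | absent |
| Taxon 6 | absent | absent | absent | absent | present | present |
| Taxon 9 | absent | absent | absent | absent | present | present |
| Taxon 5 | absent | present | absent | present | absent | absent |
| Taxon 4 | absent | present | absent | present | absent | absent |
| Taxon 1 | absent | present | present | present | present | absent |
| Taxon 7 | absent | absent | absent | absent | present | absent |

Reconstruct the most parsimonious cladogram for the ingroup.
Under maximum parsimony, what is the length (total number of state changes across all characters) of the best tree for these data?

6

Character polarity is set by the outgroup: the derived state is whichever differs from the outgroup's state, so for I, IV, V the derived state is 'absent', and for the remaining characters it is 'present'.
I (derived state 'absent') is shared by all ingroup taxa — unites the whole ingroup.
II: derived state 'present' in Taxon 1, Taxon 4, and Taxon 5 only — synapomorphy for {Taxon 1, Taxon 4, Taxon 5}.
III: derived state 'present' in Taxon 1 only — an autapomorphy, so it tells us nothing about relationships among taxa.
IV (derived state 'absent') is shared by Taxon 6, Taxon 7, and Taxon 9 — a synapomorphy uniting that clade.
V: derived state 'absent' in Taxon 4 and Taxon 5 only — synapomorphy for {Taxon 4, Taxon 5}.
VI (derived state 'present') is shared by Taxon 6 and Taxon 9 — a synapomorphy uniting that clade.
Most parsimonious ingroup topology: (((Taxon 6,Taxon 9),Taxon 7),(Taxon 1,(Taxon 4,Taxon 5))).
Changes per character on this tree: I: 1; II: 1; III: 1; IV: 1; V: 1; VI: 1.
Total = 6.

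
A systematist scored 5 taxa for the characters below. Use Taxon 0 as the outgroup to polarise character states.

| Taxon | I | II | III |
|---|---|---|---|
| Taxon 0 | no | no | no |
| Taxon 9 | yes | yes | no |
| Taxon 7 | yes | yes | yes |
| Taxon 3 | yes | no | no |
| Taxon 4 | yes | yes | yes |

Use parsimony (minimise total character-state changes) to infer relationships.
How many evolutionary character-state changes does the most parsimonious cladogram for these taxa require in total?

The outgroup has state 'no' for every character, so 'yes' is the derived state throughout.
I (derived state 'yes') is shared by all ingroup taxa — unites the whole ingroup.
Only Taxon 4, Taxon 7, and Taxon 9 show the derived state 'yes' for II, supporting them as a clade.
Only Taxon 4 and Taxon 7 show the derived state 'yes' for III, supporting them as a clade.
Most parsimonious ingroup topology: ((Taxon 9,(Taxon 7,Taxon 4)),Taxon 3).
Changes per character on this tree: I: 1; II: 1; III: 1.
Total = 3.

3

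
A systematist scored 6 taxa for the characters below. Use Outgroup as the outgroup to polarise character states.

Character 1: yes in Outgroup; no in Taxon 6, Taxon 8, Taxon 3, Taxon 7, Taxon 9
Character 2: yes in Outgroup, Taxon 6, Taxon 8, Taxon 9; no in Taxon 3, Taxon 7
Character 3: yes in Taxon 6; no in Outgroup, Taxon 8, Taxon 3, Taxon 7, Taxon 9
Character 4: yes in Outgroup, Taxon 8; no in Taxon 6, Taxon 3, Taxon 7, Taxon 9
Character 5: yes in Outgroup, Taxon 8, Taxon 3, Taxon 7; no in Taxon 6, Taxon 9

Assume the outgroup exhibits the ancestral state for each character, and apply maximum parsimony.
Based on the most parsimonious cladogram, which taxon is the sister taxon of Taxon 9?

Taxon 6

Character polarity is set by the outgroup: the derived state is whichever differs from the outgroup's state, so for Character 1, Character 2, Character 4, Character 5 the derived state is 'no', and for the remaining characters it is 'yes'.
All ingroup taxa share the derived state 'no' for Character 1; it defines the ingroup but does not resolve relationships within it.
Character 2 (derived state 'no') is shared by Taxon 3 and Taxon 7 — a synapomorphy uniting that clade.
Character 3 (derived state 'yes') is unique to Taxon 6 (autapomorphy; uninformative for grouping).
Only Taxon 3, Taxon 6, Taxon 7, and Taxon 9 show the derived state 'no' for Character 4, supporting them as a clade.
Only Taxon 6 and Taxon 9 show the derived state 'no' for Character 5, supporting them as a clade.
Most parsimonious ingroup topology: (((Taxon 6,Taxon 9),(Taxon 3,Taxon 7)),Taxon 8).
Taxon 9 and Taxon 6 form a cherry on this tree, so they are sister taxa.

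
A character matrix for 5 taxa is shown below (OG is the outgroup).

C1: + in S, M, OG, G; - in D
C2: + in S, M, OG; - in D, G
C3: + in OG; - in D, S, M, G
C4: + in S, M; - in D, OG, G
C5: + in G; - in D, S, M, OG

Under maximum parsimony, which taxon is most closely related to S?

Character polarity is set by the outgroup: the derived state is whichever differs from the outgroup's state, so for C1, C2, C3 the derived state is '-', and for the remaining characters it is '+'.
C1 (derived state '-') is unique to D (autapomorphy; uninformative for grouping).
Only D and G show the derived state '-' for C2, supporting them as a clade.
All ingroup taxa share the derived state '-' for C3; it defines the ingroup but does not resolve relationships within it.
C4: derived state '+' in M and S only — synapomorphy for {M, S}.
C5: derived state '+' in G only — an autapomorphy, so it tells us nothing about relationships among taxa.
Most parsimonious ingroup topology: ((D,G),(M,S)).
S and M form a cherry on this tree, so they are sister taxa.

M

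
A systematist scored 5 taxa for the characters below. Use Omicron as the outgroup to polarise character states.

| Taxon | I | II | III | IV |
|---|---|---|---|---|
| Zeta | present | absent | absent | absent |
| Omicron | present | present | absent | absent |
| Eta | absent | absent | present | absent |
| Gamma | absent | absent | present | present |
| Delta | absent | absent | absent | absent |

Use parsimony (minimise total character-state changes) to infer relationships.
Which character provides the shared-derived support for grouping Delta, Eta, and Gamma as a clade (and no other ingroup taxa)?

Character polarity is set by the outgroup: the derived state is whichever differs from the outgroup's state, so for I, II the derived state is 'absent', and for the remaining characters it is 'present'.
I (derived state 'absent') is shared by Delta, Eta, and Gamma — a synapomorphy uniting that clade.
II (derived state 'absent') is shared by all ingroup taxa — unites the whole ingroup.
III: derived state 'present' in Eta and Gamma only — synapomorphy for {Eta, Gamma}.
IV: derived state 'present' in Gamma only — an autapomorphy, so it tells us nothing about relationships among taxa.
Most parsimonious ingroup topology: ((Delta,(Eta,Gamma)),Zeta).
The clade {Delta, Eta, Gamma} is supported by I: its derived state 'absent' occurs in exactly those taxa and in no other taxon (including the outgroup).

I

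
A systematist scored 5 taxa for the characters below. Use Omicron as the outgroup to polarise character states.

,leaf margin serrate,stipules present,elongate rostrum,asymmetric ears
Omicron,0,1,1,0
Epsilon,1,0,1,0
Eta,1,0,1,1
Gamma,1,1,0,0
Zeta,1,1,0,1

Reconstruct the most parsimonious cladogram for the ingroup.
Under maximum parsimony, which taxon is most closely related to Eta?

Character polarity is set by the outgroup: the derived state is whichever differs from the outgroup's state, so for stipules present, elongate rostrum the derived state is '0', and for the remaining characters it is '1'.
All ingroup taxa share the derived state '1' for leaf margin serrate; it defines the ingroup but does not resolve relationships within it.
Only Epsilon and Eta show the derived state '0' for stipules present, supporting them as a clade.
elongate rostrum (derived state '0') is shared by Gamma and Zeta — a synapomorphy uniting that clade.
asymmetric ears groups Eta and Zeta, which is incompatible with the clades supported by the remaining characters; treating it as convergent (homoplasy) costs fewer steps than any alternative tree.
Most parsimonious ingroup topology: ((Epsilon,Eta),(Gamma,Zeta)).
Eta and Epsilon form a cherry on this tree, so they are sister taxa.

Epsilon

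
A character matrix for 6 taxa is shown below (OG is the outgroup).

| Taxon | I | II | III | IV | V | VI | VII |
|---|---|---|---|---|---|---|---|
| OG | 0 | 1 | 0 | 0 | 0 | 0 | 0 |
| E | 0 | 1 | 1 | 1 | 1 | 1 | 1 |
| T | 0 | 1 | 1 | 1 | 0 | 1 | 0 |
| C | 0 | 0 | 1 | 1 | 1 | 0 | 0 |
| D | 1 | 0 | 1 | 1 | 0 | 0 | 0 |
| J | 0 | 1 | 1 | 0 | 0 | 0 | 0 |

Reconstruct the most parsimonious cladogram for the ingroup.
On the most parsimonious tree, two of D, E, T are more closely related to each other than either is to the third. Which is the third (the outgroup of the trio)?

D

Character polarity is set by the outgroup: the derived state is whichever differs from the outgroup's state, so for II the derived state is '0', and for the remaining characters it is '1'.
I: derived state '1' in D only — an autapomorphy, so it tells us nothing about relationships among taxa.
Only C and D show the derived state '0' for II, supporting them as a clade.
III (derived state '1') is shared by all ingroup taxa — unites the whole ingroup.
IV: derived state '1' in C, D, E, and T only — synapomorphy for {C, D, E, T}.
V groups C and E, which is incompatible with the clades supported by the remaining characters; treating it as convergent (homoplasy) costs fewer steps than any alternative tree.
VI: derived state '1' in E and T only — synapomorphy for {E, T}.
VII (derived state '1') is unique to E (autapomorphy; uninformative for grouping).
Most parsimonious ingroup topology: (((E,T),(C,D)),J).
E and T share a more recent common ancestor with each other than either does with D, so D is the least closely related of the three.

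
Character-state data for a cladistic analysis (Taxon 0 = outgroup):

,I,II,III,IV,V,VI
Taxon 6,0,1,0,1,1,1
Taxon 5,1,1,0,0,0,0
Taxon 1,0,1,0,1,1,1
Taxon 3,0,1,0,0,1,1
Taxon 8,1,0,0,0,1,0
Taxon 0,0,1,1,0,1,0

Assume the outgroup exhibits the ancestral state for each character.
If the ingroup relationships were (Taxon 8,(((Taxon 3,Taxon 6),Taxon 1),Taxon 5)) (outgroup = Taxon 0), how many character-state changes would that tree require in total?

Map each character onto (Taxon 8,(((Taxon 3,Taxon 6),Taxon 1),Taxon 5)) (rooted by Taxon 0) and count the minimum state changes it requires (Fitch parsimony):
I: 2; II: 1; III: 1; IV: 2; V: 1; VI: 1.
Total tree length = 8.

8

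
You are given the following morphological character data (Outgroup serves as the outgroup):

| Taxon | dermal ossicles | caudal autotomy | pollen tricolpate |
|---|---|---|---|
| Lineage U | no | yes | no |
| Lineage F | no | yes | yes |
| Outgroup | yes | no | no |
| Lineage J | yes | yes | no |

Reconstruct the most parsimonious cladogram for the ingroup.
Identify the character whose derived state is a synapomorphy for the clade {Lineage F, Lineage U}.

Character polarity is set by the outgroup: the derived state is whichever differs from the outgroup's state, so for dermal ossicles the derived state is 'no', and for the remaining characters it is 'yes'.
dermal ossicles (derived state 'no') is shared by Lineage F and Lineage U — a synapomorphy uniting that clade.
caudal autotomy (derived state 'yes') is shared by all ingroup taxa — unites the whole ingroup.
pollen tricolpate: derived state 'yes' in Lineage F only — an autapomorphy, so it tells us nothing about relationships among taxa.
Most parsimonious ingroup topology: ((Lineage U,Lineage F),Lineage J).
The clade {Lineage F, Lineage U} is supported by dermal ossicles: its derived state 'no' occurs in exactly those taxa and in no other taxon (including the outgroup).

dermal ossicles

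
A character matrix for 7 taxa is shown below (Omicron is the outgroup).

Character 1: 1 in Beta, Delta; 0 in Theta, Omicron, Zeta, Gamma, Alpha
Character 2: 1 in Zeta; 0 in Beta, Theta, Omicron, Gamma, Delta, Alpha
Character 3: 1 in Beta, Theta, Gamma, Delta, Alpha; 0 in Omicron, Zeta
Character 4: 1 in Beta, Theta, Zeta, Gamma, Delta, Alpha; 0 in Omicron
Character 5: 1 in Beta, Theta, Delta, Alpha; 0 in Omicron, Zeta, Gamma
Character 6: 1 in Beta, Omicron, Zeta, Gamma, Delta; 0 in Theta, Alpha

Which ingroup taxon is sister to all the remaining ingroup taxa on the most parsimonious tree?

Zeta

Character polarity is set by the outgroup: the derived state is whichever differs from the outgroup's state, so for Character 6 the derived state is '0', and for the remaining characters it is '1'.
Only Beta and Delta show the derived state '1' for Character 1, supporting them as a clade.
Character 2: derived state '1' in Zeta only — an autapomorphy, so it tells us nothing about relationships among taxa.
Only Alpha, Beta, Delta, Gamma, and Theta show the derived state '1' for Character 3, supporting them as a clade.
All ingroup taxa share the derived state '1' for Character 4; it defines the ingroup but does not resolve relationships within it.
Character 5 (derived state '1') is shared by Alpha, Beta, Delta, and Theta — a synapomorphy uniting that clade.
Only Alpha and Theta show the derived state '0' for Character 6, supporting them as a clade.
Most parsimonious ingroup topology: ((((Alpha,Theta),(Beta,Delta)),Gamma),Zeta).
Zeta is sister to the clade containing all other ingroup taxa, so it is the earliest-diverging (most basal) ingroup lineage.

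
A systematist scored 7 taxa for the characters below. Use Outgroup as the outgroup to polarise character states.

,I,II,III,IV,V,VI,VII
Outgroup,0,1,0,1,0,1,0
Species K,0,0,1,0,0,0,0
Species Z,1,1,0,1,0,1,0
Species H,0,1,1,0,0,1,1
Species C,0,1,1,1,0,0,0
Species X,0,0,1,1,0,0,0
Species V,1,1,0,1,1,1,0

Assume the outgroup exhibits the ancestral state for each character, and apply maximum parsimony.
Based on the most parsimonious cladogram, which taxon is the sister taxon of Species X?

Species K

Character polarity is set by the outgroup: the derived state is whichever differs from the outgroup's state, so for II, IV, VI the derived state is '0', and for the remaining characters it is '1'.
Only Species V and Species Z show the derived state '1' for I, supporting them as a clade.
II (derived state '0') is shared by Species K and Species X — a synapomorphy uniting that clade.
Only Species C, Species H, Species K, and Species X show the derived state '1' for III, supporting them as a clade.
IV groups Species H and Species K, which is incompatible with the clades supported by the remaining characters; treating it as convergent (homoplasy) costs fewer steps than any alternative tree.
V (derived state '1') is unique to Species V (autapomorphy; uninformative for grouping).
VI (derived state '0') is shared by Species C, Species K, and Species X — a synapomorphy uniting that clade.
VII: derived state '1' in Species H only — an autapomorphy, so it tells us nothing about relationships among taxa.
Most parsimonious ingroup topology: ((((Species K,Species X),Species C),Species H),(Species Z,Species V)).
Species X and Species K form a cherry on this tree, so they are sister taxa.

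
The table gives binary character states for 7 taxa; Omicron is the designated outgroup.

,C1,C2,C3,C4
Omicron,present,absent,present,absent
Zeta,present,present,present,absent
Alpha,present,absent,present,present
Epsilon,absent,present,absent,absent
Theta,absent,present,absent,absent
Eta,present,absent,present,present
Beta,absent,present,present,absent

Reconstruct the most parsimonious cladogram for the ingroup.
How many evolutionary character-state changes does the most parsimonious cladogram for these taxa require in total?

Character polarity is set by the outgroup: the derived state is whichever differs from the outgroup's state, so for C1, C3 the derived state is 'absent', and for the remaining characters it is 'present'.
Only Beta, Epsilon, and Theta show the derived state 'absent' for C1, supporting them as a clade.
Only Beta, Epsilon, Theta, and Zeta show the derived state 'present' for C2, supporting them as a clade.
Only Epsilon and Theta show the derived state 'absent' for C3, supporting them as a clade.
C4: derived state 'present' in Alpha and Eta only — synapomorphy for {Alpha, Eta}.
Most parsimonious ingroup topology: ((Zeta,((Epsilon,Theta),Beta)),(Alpha,Eta)).
Changes per character on this tree: C1: 1; C2: 1; C3: 1; C4: 1.
Total = 4.

4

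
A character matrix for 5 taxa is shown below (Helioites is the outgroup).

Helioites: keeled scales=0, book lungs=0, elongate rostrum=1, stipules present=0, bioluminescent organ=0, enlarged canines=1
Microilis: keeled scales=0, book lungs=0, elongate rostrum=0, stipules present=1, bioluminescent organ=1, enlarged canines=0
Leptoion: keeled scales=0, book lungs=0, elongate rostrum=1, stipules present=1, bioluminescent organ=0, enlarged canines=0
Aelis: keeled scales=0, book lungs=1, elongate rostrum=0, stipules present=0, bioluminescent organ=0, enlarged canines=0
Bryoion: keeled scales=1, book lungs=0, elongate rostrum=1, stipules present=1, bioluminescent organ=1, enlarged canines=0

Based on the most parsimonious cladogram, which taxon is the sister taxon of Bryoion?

Microilis

Character polarity is set by the outgroup: the derived state is whichever differs from the outgroup's state, so for elongate rostrum, enlarged canines the derived state is '0', and for the remaining characters it is '1'.
keeled scales (derived state '1') is unique to Bryoion (autapomorphy; uninformative for grouping).
book lungs (derived state '1') is unique to Aelis (autapomorphy; uninformative for grouping).
elongate rostrum (state '0') occurs in Aelis and Microilis but conflicts with the nesting implied by the other characters — most parsimoniously interpreted as homoplasy.
stipules present (derived state '1') is shared by Bryoion, Leptoion, and Microilis — a synapomorphy uniting that clade.
Only Bryoion and Microilis show the derived state '1' for bioluminescent organ, supporting them as a clade.
All ingroup taxa share the derived state '0' for enlarged canines; it defines the ingroup but does not resolve relationships within it.
Most parsimonious ingroup topology: (((Microilis,Bryoion),Leptoion),Aelis).
Bryoion and Microilis form a cherry on this tree, so they are sister taxa.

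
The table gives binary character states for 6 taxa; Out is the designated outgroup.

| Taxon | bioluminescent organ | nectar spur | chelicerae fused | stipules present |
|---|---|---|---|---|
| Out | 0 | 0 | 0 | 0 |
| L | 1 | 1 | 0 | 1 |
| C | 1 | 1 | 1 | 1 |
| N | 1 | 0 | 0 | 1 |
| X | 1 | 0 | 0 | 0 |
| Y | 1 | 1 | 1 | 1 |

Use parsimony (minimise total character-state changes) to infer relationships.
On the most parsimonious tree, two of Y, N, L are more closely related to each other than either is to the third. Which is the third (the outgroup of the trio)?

N

The outgroup has state '0' for every character, so '1' is the derived state throughout.
All ingroup taxa share the derived state '1' for bioluminescent organ; it defines the ingroup but does not resolve relationships within it.
nectar spur (derived state '1') is shared by C, L, and Y — a synapomorphy uniting that clade.
chelicerae fused (derived state '1') is shared by C and Y — a synapomorphy uniting that clade.
stipules present (derived state '1') is shared by C, L, N, and Y — a synapomorphy uniting that clade.
Most parsimonious ingroup topology: (((L,(C,Y)),N),X).
L and Y share a more recent common ancestor with each other than either does with N, so N is the least closely related of the three.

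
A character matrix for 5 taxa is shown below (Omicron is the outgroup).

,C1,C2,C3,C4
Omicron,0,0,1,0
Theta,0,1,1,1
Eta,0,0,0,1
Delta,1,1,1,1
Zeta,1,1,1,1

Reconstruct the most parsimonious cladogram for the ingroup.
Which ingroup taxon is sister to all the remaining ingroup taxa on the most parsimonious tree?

Character polarity is set by the outgroup: the derived state is whichever differs from the outgroup's state, so for C3 the derived state is '0', and for the remaining characters it is '1'.
C1 (derived state '1') is shared by Delta and Zeta — a synapomorphy uniting that clade.
C2: derived state '1' in Delta, Theta, and Zeta only — synapomorphy for {Delta, Theta, Zeta}.
C3 (derived state '0') is unique to Eta (autapomorphy; uninformative for grouping).
C4 (derived state '1') is shared by all ingroup taxa — unites the whole ingroup.
Most parsimonious ingroup topology: (Eta,(Theta,(Delta,Zeta))).
Eta is sister to the clade containing all other ingroup taxa, so it is the earliest-diverging (most basal) ingroup lineage.

Eta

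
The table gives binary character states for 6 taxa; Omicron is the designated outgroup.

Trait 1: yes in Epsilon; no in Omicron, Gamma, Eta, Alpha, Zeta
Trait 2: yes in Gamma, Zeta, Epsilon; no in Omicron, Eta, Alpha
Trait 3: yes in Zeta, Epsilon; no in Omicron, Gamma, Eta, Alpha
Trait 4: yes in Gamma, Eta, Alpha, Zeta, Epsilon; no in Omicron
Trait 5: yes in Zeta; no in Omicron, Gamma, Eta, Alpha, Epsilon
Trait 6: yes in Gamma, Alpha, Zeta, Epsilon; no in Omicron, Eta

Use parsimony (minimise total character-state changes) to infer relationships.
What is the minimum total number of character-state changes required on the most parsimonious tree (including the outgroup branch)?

The outgroup has state 'no' for every character, so 'yes' is the derived state throughout.
Trait 1 (derived state 'yes') is unique to Epsilon (autapomorphy; uninformative for grouping).
Only Epsilon, Gamma, and Zeta show the derived state 'yes' for Trait 2, supporting them as a clade.
Trait 3 (derived state 'yes') is shared by Epsilon and Zeta — a synapomorphy uniting that clade.
Trait 4 (derived state 'yes') is shared by all ingroup taxa — unites the whole ingroup.
Trait 5: derived state 'yes' in Zeta only — an autapomorphy, so it tells us nothing about relationships among taxa.
Trait 6 (derived state 'yes') is shared by Alpha, Epsilon, Gamma, and Zeta — a synapomorphy uniting that clade.
Most parsimonious ingroup topology: (Eta,((Gamma,(Zeta,Epsilon)),Alpha)).
Changes per character on this tree: Trait 1: 1; Trait 2: 1; Trait 3: 1; Trait 4: 1; Trait 5: 1; Trait 6: 1.
Total = 6.

6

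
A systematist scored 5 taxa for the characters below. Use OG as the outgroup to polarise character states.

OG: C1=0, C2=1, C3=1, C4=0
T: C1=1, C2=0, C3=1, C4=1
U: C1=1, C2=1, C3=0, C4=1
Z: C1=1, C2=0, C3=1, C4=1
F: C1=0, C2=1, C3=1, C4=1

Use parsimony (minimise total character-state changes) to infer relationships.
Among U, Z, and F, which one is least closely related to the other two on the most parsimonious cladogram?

F

Character polarity is set by the outgroup: the derived state is whichever differs from the outgroup's state, so for C2, C3 the derived state is '0', and for the remaining characters it is '1'.
Only T, U, and Z show the derived state '1' for C1, supporting them as a clade.
Only T and Z show the derived state '0' for C2, supporting them as a clade.
C3: derived state '0' in U only — an autapomorphy, so it tells us nothing about relationships among taxa.
All ingroup taxa share the derived state '1' for C4; it defines the ingroup but does not resolve relationships within it.
Most parsimonious ingroup topology: (((T,Z),U),F).
U and Z share a more recent common ancestor with each other than either does with F, so F is the least closely related of the three.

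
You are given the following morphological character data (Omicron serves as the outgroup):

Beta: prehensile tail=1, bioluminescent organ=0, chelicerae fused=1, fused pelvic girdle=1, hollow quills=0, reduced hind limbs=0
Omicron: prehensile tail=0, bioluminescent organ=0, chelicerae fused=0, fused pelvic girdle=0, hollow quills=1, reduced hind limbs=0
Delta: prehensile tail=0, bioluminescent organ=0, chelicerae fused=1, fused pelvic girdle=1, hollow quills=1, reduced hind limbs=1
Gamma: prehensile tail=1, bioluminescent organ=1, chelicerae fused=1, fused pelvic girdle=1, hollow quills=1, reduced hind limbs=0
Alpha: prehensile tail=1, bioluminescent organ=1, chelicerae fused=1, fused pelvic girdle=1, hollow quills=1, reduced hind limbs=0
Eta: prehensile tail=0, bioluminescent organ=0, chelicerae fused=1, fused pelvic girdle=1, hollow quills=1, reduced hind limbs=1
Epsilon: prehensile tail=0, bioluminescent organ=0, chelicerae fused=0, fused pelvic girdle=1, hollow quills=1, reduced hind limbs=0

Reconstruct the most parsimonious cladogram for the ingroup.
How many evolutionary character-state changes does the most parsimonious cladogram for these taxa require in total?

Character polarity is set by the outgroup: the derived state is whichever differs from the outgroup's state, so for hollow quills the derived state is '0', and for the remaining characters it is '1'.
Only Alpha, Beta, and Gamma show the derived state '1' for prehensile tail, supporting them as a clade.
bioluminescent organ (derived state '1') is shared by Alpha and Gamma — a synapomorphy uniting that clade.
chelicerae fused (derived state '1') is shared by Alpha, Beta, Delta, Eta, and Gamma — a synapomorphy uniting that clade.
All ingroup taxa share the derived state '1' for fused pelvic girdle; it defines the ingroup but does not resolve relationships within it.
hollow quills: derived state '0' in Beta only — an autapomorphy, so it tells us nothing about relationships among taxa.
reduced hind limbs (derived state '1') is shared by Delta and Eta — a synapomorphy uniting that clade.
Most parsimonious ingroup topology: ((((Gamma,Alpha),Beta),(Delta,Eta)),Epsilon).
Changes per character on this tree: prehensile tail: 1; bioluminescent organ: 1; chelicerae fused: 1; fused pelvic girdle: 1; hollow quills: 1; reduced hind limbs: 1.
Total = 6.

6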